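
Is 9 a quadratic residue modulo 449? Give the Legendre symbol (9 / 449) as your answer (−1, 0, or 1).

1

Euler's criterion: (9/449) ≡ 9^224 (mod 449).
9^2 ≡ 81 (mod 449)
9^4 ≡ 275 (mod 449)
9^8 ≡ 193 (mod 449)
9^16 ≡ 431 (mod 449)
9^32 ≡ 324 (mod 449)
9^64 ≡ 359 (mod 449)
9^128 ≡ 18 (mod 449)
9^224 = 9^(128+64+32) ≡ 1 (mod 449).
Result is 1, so (9/449) = 1.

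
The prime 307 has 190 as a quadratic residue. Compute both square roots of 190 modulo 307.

Since 307 ≡ 3 (mod 4), a square root of 190 is 190^((307+1)/4) = 190^77 mod 307.
Repeated squaring: 190^2≡181, 190^4≡219, 190^8≡69, 190^16≡156, 190^32≡83, 190^64≡135 (mod 307).
190^77 = 190^(64+8+4+1) ≡ 133 (mod 307).
Check: 133² = 17689 ≡ 190 (mod 307). The two roots are 133 and 174.

133, 174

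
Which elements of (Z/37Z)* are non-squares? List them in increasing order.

Square k = 1,…,18 (k and 37−k give the same square):
1²=1, 2²=4, 3²=9, 4²=16, 5²=25, 6²=36, 7²≡12, 8²≡27, 9²≡7, 10²≡26, 11²≡10, 12²≡33, 13²≡21, 14²≡11, 15²≡3, 16²≡34, 17²≡30, 18²≡28 (mod 37).
The residues are {1, 3, 4, 7, 9, 10, 11, 12, 16, 21, 25, 26, 27, 28, 30, 33, 34, 36}; the non-residues are the remaining 18 nonzero classes.

2 5 6 8 13 14 15 17 18 19 20 22 23 24 29 31 32 35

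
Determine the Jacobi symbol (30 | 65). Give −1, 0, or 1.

0

Pull out 2: since 65 ≡ 1 (mod 8), (2/65) = +1.
Reciprocity: 15 ≡ 3 and 65 ≡ 1 (mod 4), so (15/65) = +(65/15).
Reduce top mod 15: now compute (5/15).
Reciprocity: 5 ≡ 1 and 15 ≡ 3 (mod 4), so (5/15) = +(15/5).
Reduce top mod 5: now compute (0/5).
Top reduces to 0: gcd > 1, so the symbol is 0.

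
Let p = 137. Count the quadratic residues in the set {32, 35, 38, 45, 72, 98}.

(32/137) = +1 → QR.
(35/137) = -1 → non-residue.
(38/137) = +1 → QR.
(45/137) = -1 → non-residue.
(72/137) = +1 → QR.
(98/137) = +1 → QR.
Total quadratic residues among the 6: 4.

4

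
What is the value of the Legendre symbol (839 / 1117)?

-1

Euler's criterion: (839/1117) ≡ 839^558 (mod 1117).
839^2 ≡ 211 (mod 1117)
839^4 ≡ 958 (mod 1117)
839^8 ≡ 707 (mod 1117)
839^16 ≡ 550 (mod 1117)
839^32 ≡ 910 (mod 1117)
839^64 ≡ 403 (mod 1117)
839^128 ≡ 444 (mod 1117)
839^256 ≡ 544 (mod 1117)
839^512 ≡ 1048 (mod 1117)
839^558 = 839^(512+32+8+4+2) ≡ 1116 (mod 1117).
Result is 1116 ≡ −1, so (839/1117) = −1.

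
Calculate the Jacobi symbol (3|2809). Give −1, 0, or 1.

1

Reciprocity: 3 ≡ 3 and 2809 ≡ 1 (mod 4), so (3/2809) = +(2809/3).
Reduce top mod 3: now compute (1/3).
Reached (1/3) = 1. Collecting the sign flips along the way, the symbol is +1.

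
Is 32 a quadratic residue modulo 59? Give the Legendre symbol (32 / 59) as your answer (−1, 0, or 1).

Euler's criterion: (32/59) ≡ 32^29 (mod 59).
32^2 ≡ 21 (mod 59)
32^4 ≡ 28 (mod 59)
32^8 ≡ 17 (mod 59)
32^16 ≡ 53 (mod 59)
32^29 = 32^(16+8+4+1) ≡ 58 (mod 59).
Result is 58 ≡ −1, so (32/59) = −1.

-1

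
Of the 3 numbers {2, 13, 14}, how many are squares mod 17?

2

(2/17) = +1 → QR.
(13/17) = +1 → QR.
(14/17) = -1 → non-residue.
Total quadratic residues among the 3: 2.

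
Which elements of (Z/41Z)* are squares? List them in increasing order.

1,2,4,5,8,9,10,16,18,20,21,23,25,31,32,33,36,37,39,40

Square k = 1,…,20 (k and 41−k give the same square):
1²=1, 2²=4, 3²=9, 4²=16, 5²=25, 6²=36, 7²≡8, 8²≡23, 9²≡40, 10²≡18, 11²≡39, 12²≡21, 13²≡5, 14²≡32, 15²≡20, 16²≡10, 17²≡2, 18²≡37, 19²≡33, 20²≡31 (mod 41).
So the quadratic residues mod 41 are {1, 2, 4, 5, 8, 9, 10, 16, 18, 20, 21, 23, 25, 31, 32, 33, 36, 37, 39, 40}.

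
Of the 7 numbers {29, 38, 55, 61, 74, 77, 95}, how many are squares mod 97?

2

(29/97) = -1 → non-residue.
(38/97) = -1 → non-residue.
(55/97) = -1 → non-residue.
(61/97) = +1 → QR.
(74/97) = -1 → non-residue.
(77/97) = -1 → non-residue.
(95/97) = +1 → QR.
Total quadratic residues among the 7: 2.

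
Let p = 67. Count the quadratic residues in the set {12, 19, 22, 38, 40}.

3

(12/67) = -1 → non-residue.
(19/67) = +1 → QR.
(22/67) = +1 → QR.
(38/67) = -1 → non-residue.
(40/67) = +1 → QR.
Total quadratic residues among the 5: 3.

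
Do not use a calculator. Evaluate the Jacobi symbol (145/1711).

Reciprocity: 145 ≡ 1 and 1711 ≡ 3 (mod 4), so (145/1711) = +(1711/145).
Reduce top mod 145: now compute (116/145).
Pull out 2^2: since 145 ≡ 1 (mod 8), (2/145) = +1, so (2/145)^2 = +1.
Reciprocity: 29 ≡ 1 and 145 ≡ 1 (mod 4), so (29/145) = +(145/29).
Reduce top mod 29: now compute (0/29).
Top reduces to 0: gcd > 1, so the symbol is 0.

0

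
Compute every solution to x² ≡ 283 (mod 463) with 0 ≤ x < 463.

Since 463 ≡ 3 (mod 4), a square root of 283 is 283^((463+1)/4) = 283^116 mod 463.
Repeated squaring: 283^2≡453, 283^4≡100, 283^8≡277, 283^16≡334, 283^32≡436, 283^64≡266 (mod 463).
283^116 = 283^(64+32+16+4) ≡ 111 (mod 463).
Check: 111² = 12321 ≡ 283 (mod 463). The two roots are 111 and 352.

111, 352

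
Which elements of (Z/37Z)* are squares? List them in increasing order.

Square k = 1,…,18 (k and 37−k give the same square):
1²=1, 2²=4, 3²=9, 4²=16, 5²=25, 6²=36, 7²≡12, 8²≡27, 9²≡7, 10²≡26, 11²≡10, 12²≡33, 13²≡21, 14²≡11, 15²≡3, 16²≡34, 17²≡30, 18²≡28 (mod 37).
So the quadratic residues mod 37 are {1, 3, 4, 7, 9, 10, 11, 12, 16, 21, 25, 26, 27, 28, 30, 33, 34, 36}.

1, 3, 4, 7, 9, 10, 11, 12, 16, 21, 25, 26, 27, 28, 30, 33, 34, 36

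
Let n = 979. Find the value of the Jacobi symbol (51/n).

Reciprocity: 51 ≡ 3 and 979 ≡ 3 (mod 4), so (51/979) = −(979/51).
Reduce top mod 51: now compute (10/51).
Pull out 2: since 51 ≡ 3 (mod 8), (2/51) = -1.
Reciprocity: 5 ≡ 1 and 51 ≡ 3 (mod 4), so (5/51) = +(51/5).
Reduce top mod 5: now compute (1/5).
Reached (1/5) = 1. Collecting the sign flips along the way, the symbol is +1.

1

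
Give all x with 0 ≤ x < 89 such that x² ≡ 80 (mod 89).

13, 76

89 ≡ 1 (mod 4), so we find a root by search.
Trying successive values, 13² = 169 ≡ 80 (mod 89). The other root is 89 − 13 = 76.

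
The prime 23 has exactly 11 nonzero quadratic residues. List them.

1, 2, 3, 4, 6, 8, 9, 12, 13, 16, 18

Square k = 1,…,11 (k and 23−k give the same square):
1²=1, 2²=4, 3²=9, 4²=16, 5²≡2, 6²≡13, 7²≡3, 8²≡18, 9²≡12, 10²≡8, 11²≡6 (mod 23).
So the quadratic residues mod 23 are {1, 2, 3, 4, 6, 8, 9, 12, 13, 16, 18}.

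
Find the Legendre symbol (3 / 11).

Euler's criterion: (3/11) ≡ 3^5 (mod 11).
3^2 ≡ 9 (mod 11)
3^4 ≡ 4 (mod 11)
3^5 = 3^(4+1) ≡ 1 (mod 11).
Result is 1, so (3/11) = 1.

1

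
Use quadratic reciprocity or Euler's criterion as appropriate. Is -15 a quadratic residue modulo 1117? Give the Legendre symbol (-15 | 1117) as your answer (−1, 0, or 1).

-1

Euler's criterion: (-15/1117) ≡ 1102^558 (mod 1117).
1102^2 ≡ 225 (mod 1117)
1102^4 ≡ 360 (mod 1117)
1102^8 ≡ 28 (mod 1117)
1102^16 ≡ 784 (mod 1117)
1102^32 ≡ 306 (mod 1117)
1102^64 ≡ 925 (mod 1117)
1102^128 ≡ 3 (mod 1117)
1102^256 ≡ 9 (mod 1117)
1102^512 ≡ 81 (mod 1117)
1102^558 = 1102^(512+32+8+4+2) ≡ 1116 (mod 1117).
Result is 1116 ≡ −1, so (-15/1117) = −1.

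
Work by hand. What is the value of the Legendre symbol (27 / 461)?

Reciprocity: 27 ≡ 3 and 461 ≡ 1 (mod 4), so (27/461) = +(461/27).
Reduce top mod 27: now compute (2/27).
Pull out 2: since 27 ≡ 3 (mod 8), (2/27) = -1.
Reached (1/27) = 1. Collecting the sign flips along the way, the symbol is -1.

-1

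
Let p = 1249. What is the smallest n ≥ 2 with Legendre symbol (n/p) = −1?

(2/1249) = +1, so 2 is a residue.
(3/1249) = +1, so 3 is a residue.
(4/1249) = +1, so 4 is a residue.
(5/1249) = +1, so 5 is a residue.
(6/1249) = +1, so 6 is a residue.
(7/1249) = −1, so 7 is the smallest positive non-residue mod 1249.

7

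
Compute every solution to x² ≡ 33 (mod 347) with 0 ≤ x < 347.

Since 347 ≡ 3 (mod 4), a square root of 33 is 33^((347+1)/4) = 33^87 mod 347.
Repeated squaring: 33^2≡48, 33^4≡222, 33^8≡10, 33^16≡100, 33^32≡284, 33^64≡152 (mod 347).
33^87 = 33^(64+16+4+2+1) ≡ 53 (mod 347).
Check: 53² = 2809 ≡ 33 (mod 347). The two roots are 53 and 294.

53, 294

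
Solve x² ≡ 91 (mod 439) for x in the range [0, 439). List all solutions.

199, 240

Since 439 ≡ 3 (mod 4), a square root of 91 is 91^((439+1)/4) = 91^110 mod 439.
Repeated squaring: 91^2≡379, 91^4≡88, 91^8≡281, 91^16≡380, 91^32≡408, 91^64≡83 (mod 439).
91^110 = 91^(64+32+8+4+2) ≡ 199 (mod 439).
Check: 199² = 39601 ≡ 91 (mod 439). The two roots are 199 and 240.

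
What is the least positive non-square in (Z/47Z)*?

(2/47) = +1, so 2 is a residue.
(3/47) = +1, so 3 is a residue.
(4/47) = +1, so 4 is a residue.
(5/47) = −1, so 5 is the smallest positive non-residue mod 47.

5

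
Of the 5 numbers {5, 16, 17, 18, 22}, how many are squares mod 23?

(5/23) = -1 → non-residue.
(16/23) = +1 → QR.
(17/23) = -1 → non-residue.
(18/23) = +1 → QR.
(22/23) = -1 → non-residue.
Total quadratic residues among the 5: 2.

2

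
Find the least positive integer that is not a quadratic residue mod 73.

(2/73) = +1, so 2 is a residue.
(3/73) = +1, so 3 is a residue.
(4/73) = +1, so 4 is a residue.
(5/73) = −1, so 5 is the smallest positive non-residue mod 73.

5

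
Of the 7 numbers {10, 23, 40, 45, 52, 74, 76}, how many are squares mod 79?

(10/79) = +1 → QR.
(23/79) = +1 → QR.
(40/79) = +1 → QR.
(45/79) = +1 → QR.
(52/79) = +1 → QR.
(74/79) = -1 → non-residue.
(76/79) = +1 → QR.
Total quadratic residues among the 7: 6.

6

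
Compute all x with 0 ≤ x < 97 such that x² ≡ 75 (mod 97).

97 ≡ 1 (mod 4), so we find a root by search.
Trying successive values, 47² = 2209 ≡ 75 (mod 97). The other root is 97 − 47 = 50.

47, 50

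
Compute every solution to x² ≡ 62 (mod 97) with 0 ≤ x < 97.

16, 81

97 ≡ 1 (mod 4), so we find a root by search.
Trying successive values, 16² = 256 ≡ 62 (mod 97). The other root is 97 − 16 = 81.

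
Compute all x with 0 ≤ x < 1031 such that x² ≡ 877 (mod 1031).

335, 696

Since 1031 ≡ 3 (mod 4), a square root of 877 is 877^((1031+1)/4) = 877^258 mod 1031.
Repeated squaring: 877^2≡3, 877^4≡9, 877^8≡81, 877^16≡375, 877^32≡409, 877^64≡259, 877^128≡66, 877^256≡232 (mod 1031).
877^258 = 877^(256+2) ≡ 696 (mod 1031).
Check: 696² = 484416 ≡ 877 (mod 1031). The two roots are 335 and 696.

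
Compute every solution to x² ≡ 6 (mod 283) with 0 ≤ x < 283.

17, 266

Since 283 ≡ 3 (mod 4), a square root of 6 is 6^((283+1)/4) = 6^71 mod 283.
Repeated squaring: 6^2≡36, 6^4≡164, 6^8≡11, 6^16≡121, 6^32≡208, 6^64≡248 (mod 283).
6^71 = 6^(64+4+2+1) ≡ 266 (mod 283).
Check: 266² = 70756 ≡ 6 (mod 283). The two roots are 17 and 266.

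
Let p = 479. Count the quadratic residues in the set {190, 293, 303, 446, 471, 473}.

(190/479) = -1 → non-residue.
(293/479) = +1 → QR.
(303/479) = -1 → non-residue.
(446/479) = -1 → non-residue.
(471/479) = -1 → non-residue.
(473/479) = -1 → non-residue.
Total quadratic residues among the 6: 1.

1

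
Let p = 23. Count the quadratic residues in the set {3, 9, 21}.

(3/23) = +1 → QR.
(9/23) = +1 → QR.
(21/23) = -1 → non-residue.
Total quadratic residues among the 3: 2.

2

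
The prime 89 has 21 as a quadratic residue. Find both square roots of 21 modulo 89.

33, 56

89 ≡ 1 (mod 4), so we find a root by search.
Trying successive values, 33² = 1089 ≡ 21 (mod 89). The other root is 89 − 33 = 56.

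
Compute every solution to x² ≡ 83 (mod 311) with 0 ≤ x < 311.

116, 195

Since 311 ≡ 3 (mod 4), a square root of 83 is 83^((311+1)/4) = 83^78 mod 311.
Repeated squaring: 83^2≡47, 83^4≡32, 83^8≡91, 83^16≡195, 83^32≡83, 83^64≡47 (mod 311).
83^78 = 83^(64+8+4+2) ≡ 195 (mod 311).
Check: 195² = 38025 ≡ 83 (mod 311). The two roots are 116 and 195.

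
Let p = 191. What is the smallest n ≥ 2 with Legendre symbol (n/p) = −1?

7

(2/191) = +1, so 2 is a residue.
(3/191) = +1, so 3 is a residue.
(4/191) = +1, so 4 is a residue.
(5/191) = +1, so 5 is a residue.
(6/191) = +1, so 6 is a residue.
(7/191) = −1, so 7 is the smallest positive non-residue mod 191.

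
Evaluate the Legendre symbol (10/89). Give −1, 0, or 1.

1

Euler's criterion: (10/89) ≡ 10^44 (mod 89).
10^2 ≡ 11 (mod 89)
10^4 ≡ 32 (mod 89)
10^8 ≡ 45 (mod 89)
10^16 ≡ 67 (mod 89)
10^32 ≡ 39 (mod 89)
10^44 = 10^(32+8+4) ≡ 1 (mod 89).
Result is 1, so (10/89) = 1.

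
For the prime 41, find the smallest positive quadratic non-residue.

3

(2/41) = +1, so 2 is a residue.
(3/41) = −1, so 3 is the smallest positive non-residue mod 41.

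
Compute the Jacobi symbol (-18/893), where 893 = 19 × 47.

First reduce: -18 ≡ 875 (mod 893).
Reciprocity: 875 ≡ 3 and 893 ≡ 1 (mod 4), so (875/893) = +(893/875).
Reduce top mod 875: now compute (18/875).
Pull out 2: since 875 ≡ 3 (mod 8), (2/875) = -1.
Reciprocity: 9 ≡ 1 and 875 ≡ 3 (mod 4), so (9/875) = +(875/9).
Reduce top mod 9: now compute (2/9).
Pull out 2: since 9 ≡ 1 (mod 8), (2/9) = +1.
Reached (1/9) = 1. Collecting the sign flips along the way, the symbol is -1.

-1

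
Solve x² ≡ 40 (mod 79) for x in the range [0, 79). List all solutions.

35, 44

Since 79 ≡ 3 (mod 4), a square root of 40 is 40^((79+1)/4) = 40^20 mod 79.
Repeated squaring: 40^2≡20, 40^4≡5, 40^8≡25, 40^16≡72 (mod 79).
40^20 = 40^(16+4) ≡ 44 (mod 79).
Check: 44² = 1936 ≡ 40 (mod 79). The two roots are 35 and 44.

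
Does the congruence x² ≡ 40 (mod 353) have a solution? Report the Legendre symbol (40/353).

-1

Pull out 2^3: since 353 ≡ 1 (mod 8), (2/353) = +1, so (2/353)^3 = +1.
Reciprocity: 5 ≡ 1 and 353 ≡ 1 (mod 4), so (5/353) = +(353/5).
Reduce top mod 5: now compute (3/5).
Reciprocity: 3 ≡ 3 and 5 ≡ 1 (mod 4), so (3/5) = +(5/3).
Reduce top mod 3: now compute (2/3).
Pull out 2: since 3 ≡ 3 (mod 8), (2/3) = -1.
Reached (1/3) = 1. Collecting the sign flips along the way, the symbol is -1.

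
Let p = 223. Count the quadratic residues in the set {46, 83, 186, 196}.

2

(46/223) = -1 → non-residue.
(83/223) = +1 → QR.
(186/223) = -1 → non-residue.
(196/223) = +1 → QR.
Total quadratic residues among the 4: 2.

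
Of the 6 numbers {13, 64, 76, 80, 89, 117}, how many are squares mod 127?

4

(13/127) = +1 → QR.
(64/127) = +1 → QR.
(76/127) = +1 → QR.
(80/127) = -1 → non-residue.
(89/127) = -1 → non-residue.
(117/127) = +1 → QR.
Total quadratic residues among the 6: 4.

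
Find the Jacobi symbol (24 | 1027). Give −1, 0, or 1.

Pull out 2^3: since 1027 ≡ 3 (mod 8), (2/1027) = -1, so (2/1027)^3 = -1.
Reciprocity: 3 ≡ 3 and 1027 ≡ 3 (mod 4), so (3/1027) = −(1027/3).
Reduce top mod 3: now compute (1/3).
Reached (1/3) = 1. Collecting the sign flips along the way, the symbol is +1.

1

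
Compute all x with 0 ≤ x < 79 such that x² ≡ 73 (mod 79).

Since 79 ≡ 3 (mod 4), a square root of 73 is 73^((79+1)/4) = 73^20 mod 79.
Repeated squaring: 73^2≡36, 73^4≡32, 73^8≡76, 73^16≡9 (mod 79).
73^20 = 73^(16+4) ≡ 51 (mod 79).
Check: 51² = 2601 ≡ 73 (mod 79). The two roots are 28 and 51.

28, 51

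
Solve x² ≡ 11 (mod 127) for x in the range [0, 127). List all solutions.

30, 97

Since 127 ≡ 3 (mod 4), a square root of 11 is 11^((127+1)/4) = 11^32 mod 127.
Repeated squaring: 11^2≡121, 11^4≡36, 11^8≡26, 11^16≡41, 11^32≡30 (mod 127).
11^32 = 11^(32) ≡ 30 (mod 127).
Check: 30² = 900 ≡ 11 (mod 127). The two roots are 30 and 97.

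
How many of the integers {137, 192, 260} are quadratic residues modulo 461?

(137/461) = +1 → QR.
(192/461) = -1 → non-residue.
(260/461) = -1 → non-residue.
Total quadratic residues among the 3: 1.

1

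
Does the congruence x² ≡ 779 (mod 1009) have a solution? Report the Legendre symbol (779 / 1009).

-1

Euler's criterion: (779/1009) ≡ 779^504 (mod 1009).
779^2 ≡ 432 (mod 1009)
779^4 ≡ 968 (mod 1009)
779^8 ≡ 672 (mod 1009)
779^16 ≡ 561 (mod 1009)
779^32 ≡ 922 (mod 1009)
779^64 ≡ 506 (mod 1009)
779^128 ≡ 759 (mod 1009)
779^256 ≡ 951 (mod 1009)
779^504 = 779^(256+128+64+32+16+8) ≡ 1008 (mod 1009).
Result is 1008 ≡ −1, so (779/1009) = −1.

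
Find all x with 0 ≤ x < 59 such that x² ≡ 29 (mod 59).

18, 41

Since 59 ≡ 3 (mod 4), a square root of 29 is 29^((59+1)/4) = 29^15 mod 59.
Repeated squaring: 29^2≡15, 29^4≡48, 29^8≡3 (mod 59).
29^15 = 29^(8+4+2+1) ≡ 41 (mod 59).
Check: 41² = 1681 ≡ 29 (mod 59). The two roots are 18 and 41.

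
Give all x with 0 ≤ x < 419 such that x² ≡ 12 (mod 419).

Since 419 ≡ 3 (mod 4), a square root of 12 is 12^((419+1)/4) = 12^105 mod 419.
Repeated squaring: 12^2≡144, 12^4≡205, 12^8≡125, 12^16≡122, 12^32≡219, 12^64≡195 (mod 419).
12^105 = 12^(64+32+8+1) ≡ 361 (mod 419).
Check: 361² = 130321 ≡ 12 (mod 419). The two roots are 58 and 361.

58, 361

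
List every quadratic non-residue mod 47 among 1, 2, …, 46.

Square k = 1,…,23 (k and 47−k give the same square):
1²=1, 2²=4, 3²=9, 4²=16, 5²=25, 6²=36, 7²≡2, 8²≡17, 9²≡34, 10²≡6, 11²≡27, 12²≡3, 13²≡28, 14²≡8, 15²≡37, 16²≡21, 17²≡7, 18²≡42, 19²≡32, 20²≡24, 21²≡18, 22²≡14, 23²≡12 (mod 47).
The residues are {1, 2, 3, 4, 6, 7, 8, 9, 12, 14, 16, 17, 18, 21, 24, 25, 27, 28, 32, 34, 36, 37, 42}; the non-residues are the remaining 23 nonzero classes.

5, 10, 11, 13, 15, 19, 20, 22, 23, 26, 29, 30, 31, 33, 35, 38, 39, 40, 41, 43, 44, 45, 46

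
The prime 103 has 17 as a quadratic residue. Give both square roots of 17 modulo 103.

Since 103 ≡ 3 (mod 4), a square root of 17 is 17^((103+1)/4) = 17^26 mod 103.
Repeated squaring: 17^2≡83, 17^4≡91, 17^8≡41, 17^16≡33 (mod 103).
17^26 = 17^(16+8+2) ≡ 29 (mod 103).
Check: 29² = 841 ≡ 17 (mod 103). The two roots are 29 and 74.

29, 74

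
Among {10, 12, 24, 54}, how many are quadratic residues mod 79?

1

(10/79) = +1 → QR.
(12/79) = -1 → non-residue.
(24/79) = -1 → non-residue.
(54/79) = -1 → non-residue.
Total quadratic residues among the 4: 1.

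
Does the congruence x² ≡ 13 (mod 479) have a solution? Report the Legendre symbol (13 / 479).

Reciprocity: 13 ≡ 1 and 479 ≡ 3 (mod 4), so (13/479) = +(479/13).
Reduce top mod 13: now compute (11/13).
Reciprocity: 11 ≡ 3 and 13 ≡ 1 (mod 4), so (11/13) = +(13/11).
Reduce top mod 11: now compute (2/11).
Pull out 2: since 11 ≡ 3 (mod 8), (2/11) = -1.
Reached (1/11) = 1. Collecting the sign flips along the way, the symbol is -1.

-1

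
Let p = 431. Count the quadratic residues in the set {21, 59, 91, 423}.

(21/431) = -1 → non-residue.
(59/431) = +1 → QR.
(91/431) = +1 → QR.
(423/431) = -1 → non-residue.
Total quadratic residues among the 4: 2.

2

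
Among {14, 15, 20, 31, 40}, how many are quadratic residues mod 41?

3

(14/41) = -1 → non-residue.
(15/41) = -1 → non-residue.
(20/41) = +1 → QR.
(31/41) = +1 → QR.
(40/41) = +1 → QR.
Total quadratic residues among the 5: 3.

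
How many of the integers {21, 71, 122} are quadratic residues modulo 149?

(21/149) = -1 → non-residue.
(71/149) = -1 → non-residue.
(122/149) = -1 → non-residue.
Total quadratic residues among the 3: 0.

0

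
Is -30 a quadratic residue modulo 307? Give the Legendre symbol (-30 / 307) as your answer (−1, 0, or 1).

First reduce: -30 ≡ 277 (mod 307).
Reciprocity: 277 ≡ 1 and 307 ≡ 3 (mod 4), so (277/307) = +(307/277).
Reduce top mod 277: now compute (30/277).
Pull out 2: since 277 ≡ 5 (mod 8), (2/277) = -1.
Reciprocity: 15 ≡ 3 and 277 ≡ 1 (mod 4), so (15/277) = +(277/15).
Reduce top mod 15: now compute (7/15).
Reciprocity: 7 ≡ 3 and 15 ≡ 3 (mod 4), so (7/15) = −(15/7).
Reduce top mod 7: now compute (1/7).
Reached (1/7) = 1. Collecting the sign flips along the way, the symbol is +1.

1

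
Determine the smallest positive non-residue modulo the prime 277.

(2/277) = −1, so 2 is the smallest positive non-residue mod 277.

2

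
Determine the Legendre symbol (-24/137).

First reduce: -24 ≡ 113 (mod 137).
Reciprocity: 113 ≡ 1 and 137 ≡ 1 (mod 4), so (113/137) = +(137/113).
Reduce top mod 113: now compute (24/113).
Pull out 2^3: since 113 ≡ 1 (mod 8), (2/113) = +1, so (2/113)^3 = +1.
Reciprocity: 3 ≡ 3 and 113 ≡ 1 (mod 4), so (3/113) = +(113/3).
Reduce top mod 3: now compute (2/3).
Pull out 2: since 3 ≡ 3 (mod 8), (2/3) = -1.
Reached (1/3) = 1. Collecting the sign flips along the way, the symbol is -1.

-1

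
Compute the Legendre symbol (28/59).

Pull out 2^2: since 59 ≡ 3 (mod 8), (2/59) = -1, so (2/59)^2 = +1.
Reciprocity: 7 ≡ 3 and 59 ≡ 3 (mod 4), so (7/59) = −(59/7).
Reduce top mod 7: now compute (3/7).
Reciprocity: 3 ≡ 3 and 7 ≡ 3 (mod 4), so (3/7) = −(7/3).
Reduce top mod 3: now compute (1/3).
Reached (1/3) = 1. Collecting the sign flips along the way, the symbol is +1.

1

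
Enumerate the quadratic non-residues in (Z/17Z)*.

Square k = 1,…,8 (k and 17−k give the same square):
1²=1, 2²=4, 3²=9, 4²=16, 5²≡8, 6²≡2, 7²≡15, 8²≡13 (mod 17).
The residues are {1, 2, 4, 8, 9, 13, 15, 16}; the non-residues are the remaining 8 nonzero classes.

3, 5, 6, 7, 10, 11, 12, 14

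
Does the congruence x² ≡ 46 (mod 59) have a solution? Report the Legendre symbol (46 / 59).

1

Euler's criterion: (46/59) ≡ 46^29 (mod 59).
46^2 ≡ 51 (mod 59)
46^4 ≡ 5 (mod 59)
46^8 ≡ 25 (mod 59)
46^16 ≡ 35 (mod 59)
46^29 = 46^(16+8+4+1) ≡ 1 (mod 59).
Result is 1, so (46/59) = 1.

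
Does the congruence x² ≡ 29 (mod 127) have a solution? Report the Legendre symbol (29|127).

Euler's criterion: (29/127) ≡ 29^63 (mod 127).
29^2 ≡ 79 (mod 127)
29^4 ≡ 18 (mod 127)
29^8 ≡ 70 (mod 127)
29^16 ≡ 74 (mod 127)
29^32 ≡ 15 (mod 127)
29^63 = 29^(32+16+8+4+2+1) ≡ 126 (mod 127).
Result is 126 ≡ −1, so (29/127) = −1.

-1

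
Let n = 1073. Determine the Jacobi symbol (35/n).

-1

Reciprocity: 35 ≡ 3 and 1073 ≡ 1 (mod 4), so (35/1073) = +(1073/35).
Reduce top mod 35: now compute (23/35).
Reciprocity: 23 ≡ 3 and 35 ≡ 3 (mod 4), so (23/35) = −(35/23).
Reduce top mod 23: now compute (12/23).
Pull out 2^2: since 23 ≡ 7 (mod 8), (2/23) = +1, so (2/23)^2 = +1.
Reciprocity: 3 ≡ 3 and 23 ≡ 3 (mod 4), so (3/23) = −(23/3).
Reduce top mod 3: now compute (2/3).
Pull out 2: since 3 ≡ 3 (mod 8), (2/3) = -1.
Reached (1/3) = 1. Collecting the sign flips along the way, the symbol is -1.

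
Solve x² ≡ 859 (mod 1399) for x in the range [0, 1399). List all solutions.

598, 801

Since 1399 ≡ 3 (mod 4), a square root of 859 is 859^((1399+1)/4) = 859^350 mod 1399.
Repeated squaring: 859^2≡608, 859^4≡328, 859^8≡1260, 859^16≡1134, 859^32≡275, 859^64≡79, 859^128≡645, 859^256≡522 (mod 1399).
859^350 = 859^(256+64+16+8+4+2) ≡ 801 (mod 1399).
Check: 801² = 641601 ≡ 859 (mod 1399). The two roots are 598 and 801.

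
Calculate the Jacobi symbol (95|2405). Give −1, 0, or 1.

Reciprocity: 95 ≡ 3 and 2405 ≡ 1 (mod 4), so (95/2405) = +(2405/95).
Reduce top mod 95: now compute (30/95).
Pull out 2: since 95 ≡ 7 (mod 8), (2/95) = +1.
Reciprocity: 15 ≡ 3 and 95 ≡ 3 (mod 4), so (15/95) = −(95/15).
Reduce top mod 15: now compute (5/15).
Reciprocity: 5 ≡ 1 and 15 ≡ 3 (mod 4), so (5/15) = +(15/5).
Reduce top mod 5: now compute (0/5).
Top reduces to 0: gcd > 1, so the symbol is 0.

0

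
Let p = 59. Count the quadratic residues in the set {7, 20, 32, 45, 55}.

3

(7/59) = +1 → QR.
(20/59) = +1 → QR.
(32/59) = -1 → non-residue.
(45/59) = +1 → QR.
(55/59) = -1 → non-residue.
Total quadratic residues among the 5: 3.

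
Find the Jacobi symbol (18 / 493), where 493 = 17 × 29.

Pull out 2: since 493 ≡ 5 (mod 8), (2/493) = -1.
Reciprocity: 9 ≡ 1 and 493 ≡ 1 (mod 4), so (9/493) = +(493/9).
Reduce top mod 9: now compute (7/9).
Reciprocity: 7 ≡ 3 and 9 ≡ 1 (mod 4), so (7/9) = +(9/7).
Reduce top mod 7: now compute (2/7).
Pull out 2: since 7 ≡ 7 (mod 8), (2/7) = +1.
Reached (1/7) = 1. Collecting the sign flips along the way, the symbol is -1.

-1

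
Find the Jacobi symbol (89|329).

Reciprocity: 89 ≡ 1 and 329 ≡ 1 (mod 4), so (89/329) = +(329/89).
Reduce top mod 89: now compute (62/89).
Pull out 2: since 89 ≡ 1 (mod 8), (2/89) = +1.
Reciprocity: 31 ≡ 3 and 89 ≡ 1 (mod 4), so (31/89) = +(89/31).
Reduce top mod 31: now compute (27/31).
Reciprocity: 27 ≡ 3 and 31 ≡ 3 (mod 4), so (27/31) = −(31/27).
Reduce top mod 27: now compute (4/27).
Pull out 2^2: since 27 ≡ 3 (mod 8), (2/27) = -1, so (2/27)^2 = +1.
Reached (1/27) = 1. Collecting the sign flips along the way, the symbol is -1.

-1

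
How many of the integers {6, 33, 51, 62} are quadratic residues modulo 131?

(6/131) = -1 → non-residue.
(33/131) = +1 → QR.
(51/131) = -1 → non-residue.
(62/131) = +1 → QR.
Total quadratic residues among the 4: 2.

2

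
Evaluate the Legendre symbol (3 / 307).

Reciprocity: 3 ≡ 3 and 307 ≡ 3 (mod 4), so (3/307) = −(307/3).
Reduce top mod 3: now compute (1/3).
Reached (1/3) = 1. Collecting the sign flips along the way, the symbol is -1.

-1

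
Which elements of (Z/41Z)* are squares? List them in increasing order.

Square k = 1,…,20 (k and 41−k give the same square):
1²=1, 2²=4, 3²=9, 4²=16, 5²=25, 6²=36, 7²≡8, 8²≡23, 9²≡40, 10²≡18, 11²≡39, 12²≡21, 13²≡5, 14²≡32, 15²≡20, 16²≡10, 17²≡2, 18²≡37, 19²≡33, 20²≡31 (mod 41).
So the quadratic residues mod 41 are {1, 2, 4, 5, 8, 9, 10, 16, 18, 20, 21, 23, 25, 31, 32, 33, 36, 37, 39, 40}.

1, 2, 4, 5, 8, 9, 10, 16, 18, 20, 21, 23, 25, 31, 32, 33, 36, 37, 39, 40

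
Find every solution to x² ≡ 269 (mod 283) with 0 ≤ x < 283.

77, 206

Since 283 ≡ 3 (mod 4), a square root of 269 is 269^((283+1)/4) = 269^71 mod 283.
Repeated squaring: 269^2≡196, 269^4≡211, 269^8≡90, 269^16≡176, 269^32≡129, 269^64≡227 (mod 283).
269^71 = 269^(64+4+2+1) ≡ 77 (mod 283).
Check: 77² = 5929 ≡ 269 (mod 283). The two roots are 77 and 206.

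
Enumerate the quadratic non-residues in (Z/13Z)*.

Square k = 1,…,6 (k and 13−k give the same square):
1²=1, 2²=4, 3²=9, 4²≡3, 5²≡12, 6²≡10 (mod 13).
The residues are {1, 3, 4, 9, 10, 12}; the non-residues are the remaining 6 nonzero classes.

2 5 6 7 8 11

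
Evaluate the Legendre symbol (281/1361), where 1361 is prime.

-1

Reciprocity: 281 ≡ 1 and 1361 ≡ 1 (mod 4), so (281/1361) = +(1361/281).
Reduce top mod 281: now compute (237/281).
Reciprocity: 237 ≡ 1 and 281 ≡ 1 (mod 4), so (237/281) = +(281/237).
Reduce top mod 237: now compute (44/237).
Pull out 2^2: since 237 ≡ 5 (mod 8), (2/237) = -1, so (2/237)^2 = +1.
Reciprocity: 11 ≡ 3 and 237 ≡ 1 (mod 4), so (11/237) = +(237/11).
Reduce top mod 11: now compute (6/11).
Pull out 2: since 11 ≡ 3 (mod 8), (2/11) = -1.
Reciprocity: 3 ≡ 3 and 11 ≡ 3 (mod 4), so (3/11) = −(11/3).
Reduce top mod 3: now compute (2/3).
Pull out 2: since 3 ≡ 3 (mod 8), (2/3) = -1.
Reached (1/3) = 1. Collecting the sign flips along the way, the symbol is -1.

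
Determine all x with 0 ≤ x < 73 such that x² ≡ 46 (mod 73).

73 ≡ 1 (mod 4), so we find a root by search.
Trying successive values, 22² = 484 ≡ 46 (mod 73). The other root is 73 − 22 = 51.

22, 51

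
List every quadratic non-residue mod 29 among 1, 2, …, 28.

Square k = 1,…,14 (k and 29−k give the same square):
1²=1, 2²=4, 3²=9, 4²=16, 5²=25, 6²≡7, 7²≡20, 8²≡6, 9²≡23, 10²≡13, 11²≡5, 12²≡28, 13²≡24, 14²≡22 (mod 29).
The residues are {1, 4, 5, 6, 7, 9, 13, 16, 20, 22, 23, 24, 25, 28}; the non-residues are the remaining 14 nonzero classes.

2 3 8 10 11 12 14 15 17 18 19 21 26 27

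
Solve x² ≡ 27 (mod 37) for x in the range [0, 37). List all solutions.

37 ≡ 1 (mod 4), so we find a root by search.
Trying successive values, 8² = 64 ≡ 27 (mod 37). The other root is 37 − 8 = 29.

8, 29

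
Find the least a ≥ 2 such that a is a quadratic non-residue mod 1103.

5

(2/1103) = +1, so 2 is a residue.
(3/1103) = +1, so 3 is a residue.
(4/1103) = +1, so 4 is a residue.
(5/1103) = −1, so 5 is the smallest positive non-residue mod 1103.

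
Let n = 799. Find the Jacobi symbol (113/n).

Reciprocity: 113 ≡ 1 and 799 ≡ 3 (mod 4), so (113/799) = +(799/113).
Reduce top mod 113: now compute (8/113).
Pull out 2^3: since 113 ≡ 1 (mod 8), (2/113) = +1, so (2/113)^3 = +1.
Reached (1/113) = 1. Collecting the sign flips along the way, the symbol is +1.

1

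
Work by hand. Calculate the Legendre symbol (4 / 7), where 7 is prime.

1

Euler's criterion: (4/7) ≡ 4^3 (mod 7).
4^2 ≡ 2 (mod 7)
4^3 = 4^(2+1) ≡ 1 (mod 7).
Result is 1, so (4/7) = 1.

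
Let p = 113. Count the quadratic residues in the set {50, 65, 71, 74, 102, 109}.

3

(50/113) = +1 → QR.
(65/113) = -1 → non-residue.
(71/113) = -1 → non-residue.
(74/113) = -1 → non-residue.
(102/113) = +1 → QR.
(109/113) = +1 → QR.
Total quadratic residues among the 6: 3.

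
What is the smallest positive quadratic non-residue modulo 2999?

(2/2999) = +1, so 2 is a residue.
(3/2999) = +1, so 3 is a residue.
(4/2999) = +1, so 4 is a residue.
(5/2999) = +1, so 5 is a residue.
(6/2999) = +1, so 6 is a residue.
(7/2999) = +1, so 7 is a residue.
(8/2999) = +1, so 8 is a residue.
(9/2999) = +1, so 9 is a residue.
(10/2999) = +1, so 10 is a residue.
(11/2999) = +1, so 11 is a residue.
(12/2999) = +1, so 12 is a residue.
(13/2999) = +1, so 13 is a residue.
(14/2999) = +1, so 14 is a residue.
(15/2999) = +1, so 15 is a residue.
(16/2999) = +1, so 16 is a residue.
(17/2999) = −1, so 17 is the smallest positive non-residue mod 2999.

17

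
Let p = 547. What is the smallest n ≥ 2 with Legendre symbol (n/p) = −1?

(2/547) = −1, so 2 is the smallest positive non-residue mod 547.

2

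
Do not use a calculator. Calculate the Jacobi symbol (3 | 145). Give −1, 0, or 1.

1

Reciprocity: 3 ≡ 3 and 145 ≡ 1 (mod 4), so (3/145) = +(145/3).
Reduce top mod 3: now compute (1/3).
Reached (1/3) = 1. Collecting the sign flips along the way, the symbol is +1.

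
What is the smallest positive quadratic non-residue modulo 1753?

5

(2/1753) = +1, so 2 is a residue.
(3/1753) = +1, so 3 is a residue.
(4/1753) = +1, so 4 is a residue.
(5/1753) = −1, so 5 is the smallest positive non-residue mod 1753.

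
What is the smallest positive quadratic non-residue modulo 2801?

3

(2/2801) = +1, so 2 is a residue.
(3/2801) = −1, so 3 is the smallest positive non-residue mod 2801.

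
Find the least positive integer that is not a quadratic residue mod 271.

(2/271) = +1, so 2 is a residue.
(3/271) = −1, so 3 is the smallest positive non-residue mod 271.

3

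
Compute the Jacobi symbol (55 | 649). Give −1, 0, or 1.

0

Reciprocity: 55 ≡ 3 and 649 ≡ 1 (mod 4), so (55/649) = +(649/55).
Reduce top mod 55: now compute (44/55).
Pull out 2^2: since 55 ≡ 7 (mod 8), (2/55) = +1, so (2/55)^2 = +1.
Reciprocity: 11 ≡ 3 and 55 ≡ 3 (mod 4), so (11/55) = −(55/11).
Reduce top mod 11: now compute (0/11).
Top reduces to 0: gcd > 1, so the symbol is 0.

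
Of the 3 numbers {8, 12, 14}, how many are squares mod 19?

(8/19) = -1 → non-residue.
(12/19) = -1 → non-residue.
(14/19) = -1 → non-residue.
Total quadratic residues among the 3: 0.

0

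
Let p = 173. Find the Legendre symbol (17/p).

-1

Euler's criterion: (17/173) ≡ 17^86 (mod 173).
17^2 ≡ 116 (mod 173)
17^4 ≡ 135 (mod 173)
17^8 ≡ 60 (mod 173)
17^16 ≡ 140 (mod 173)
17^32 ≡ 51 (mod 173)
17^64 ≡ 6 (mod 173)
17^86 = 17^(64+16+4+2) ≡ 172 (mod 173).
Result is 172 ≡ −1, so (17/173) = −1.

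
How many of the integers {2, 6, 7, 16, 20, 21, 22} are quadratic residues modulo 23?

3

(2/23) = +1 → QR.
(6/23) = +1 → QR.
(7/23) = -1 → non-residue.
(16/23) = +1 → QR.
(20/23) = -1 → non-residue.
(21/23) = -1 → non-residue.
(22/23) = -1 → non-residue.
Total quadratic residues among the 7: 3.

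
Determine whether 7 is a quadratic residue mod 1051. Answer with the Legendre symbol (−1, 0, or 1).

Reciprocity: 7 ≡ 3 and 1051 ≡ 3 (mod 4), so (7/1051) = −(1051/7).
Reduce top mod 7: now compute (1/7).
Reached (1/7) = 1. Collecting the sign flips along the way, the symbol is -1.

-1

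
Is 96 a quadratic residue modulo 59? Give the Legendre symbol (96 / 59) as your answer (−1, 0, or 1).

Euler's criterion: (96/59) ≡ 37^29 (mod 59).
37^2 ≡ 12 (mod 59)
37^4 ≡ 26 (mod 59)
37^8 ≡ 27 (mod 59)
37^16 ≡ 21 (mod 59)
37^29 = 37^(16+8+4+1) ≡ 58 (mod 59).
Result is 58 ≡ −1, so (96/59) = −1.

-1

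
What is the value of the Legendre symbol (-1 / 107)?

-1

First reduce: -1 ≡ 106 (mod 107).
Pull out 2: since 107 ≡ 3 (mod 8), (2/107) = -1.
Reciprocity: 53 ≡ 1 and 107 ≡ 3 (mod 4), so (53/107) = +(107/53).
Reduce top mod 53: now compute (1/53).
Reached (1/53) = 1. Collecting the sign flips along the way, the symbol is -1.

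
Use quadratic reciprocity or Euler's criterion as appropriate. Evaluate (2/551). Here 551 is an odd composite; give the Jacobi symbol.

1

Pull out 2: since 551 ≡ 7 (mod 8), (2/551) = +1.
Reached (1/551) = 1. Collecting the sign flips along the way, the symbol is +1.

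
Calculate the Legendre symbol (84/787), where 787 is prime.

-1

Pull out 2^2: since 787 ≡ 3 (mod 8), (2/787) = -1, so (2/787)^2 = +1.
Reciprocity: 21 ≡ 1 and 787 ≡ 3 (mod 4), so (21/787) = +(787/21).
Reduce top mod 21: now compute (10/21).
Pull out 2: since 21 ≡ 5 (mod 8), (2/21) = -1.
Reciprocity: 5 ≡ 1 and 21 ≡ 1 (mod 4), so (5/21) = +(21/5).
Reduce top mod 5: now compute (1/5).
Reached (1/5) = 1. Collecting the sign flips along the way, the symbol is -1.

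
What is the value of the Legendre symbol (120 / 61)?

Euler's criterion: (120/61) ≡ 59^30 (mod 61).
59^2 ≡ 4 (mod 61)
59^4 ≡ 16 (mod 61)
59^8 ≡ 12 (mod 61)
59^16 ≡ 22 (mod 61)
59^30 = 59^(16+8+4+2) ≡ 60 (mod 61).
Result is 60 ≡ −1, so (120/61) = −1.

-1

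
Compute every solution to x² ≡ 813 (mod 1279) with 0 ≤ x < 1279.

77, 1202

Since 1279 ≡ 3 (mod 4), a square root of 813 is 813^((1279+1)/4) = 813^320 mod 1279.
Repeated squaring: 813^2≡1005, 813^4≡894, 813^8≡1140, 813^16≡136, 813^32≡590, 813^64≡212, 813^128≡179, 813^256≡66 (mod 1279).
813^320 = 813^(256+64) ≡ 1202 (mod 1279).
Check: 1202² = 1444804 ≡ 813 (mod 1279). The two roots are 77 and 1202.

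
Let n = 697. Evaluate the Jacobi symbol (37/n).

-1

Reciprocity: 37 ≡ 1 and 697 ≡ 1 (mod 4), so (37/697) = +(697/37).
Reduce top mod 37: now compute (31/37).
Reciprocity: 31 ≡ 3 and 37 ≡ 1 (mod 4), so (31/37) = +(37/31).
Reduce top mod 31: now compute (6/31).
Pull out 2: since 31 ≡ 7 (mod 8), (2/31) = +1.
Reciprocity: 3 ≡ 3 and 31 ≡ 3 (mod 4), so (3/31) = −(31/3).
Reduce top mod 3: now compute (1/3).
Reached (1/3) = 1. Collecting the sign flips along the way, the symbol is -1.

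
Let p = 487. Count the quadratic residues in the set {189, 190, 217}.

(189/487) = +1 → QR.
(190/487) = -1 → non-residue.
(217/487) = -1 → non-residue.
Total quadratic residues among the 3: 1.

1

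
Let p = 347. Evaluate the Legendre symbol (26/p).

Pull out 2: since 347 ≡ 3 (mod 8), (2/347) = -1.
Reciprocity: 13 ≡ 1 and 347 ≡ 3 (mod 4), so (13/347) = +(347/13).
Reduce top mod 13: now compute (9/13).
Reciprocity: 9 ≡ 1 and 13 ≡ 1 (mod 4), so (9/13) = +(13/9).
Reduce top mod 9: now compute (4/9).
Pull out 2^2: since 9 ≡ 1 (mod 8), (2/9) = +1, so (2/9)^2 = +1.
Reached (1/9) = 1. Collecting the sign flips along the way, the symbol is -1.

-1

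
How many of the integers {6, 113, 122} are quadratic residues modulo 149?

2

(6/149) = +1 → QR.
(113/149) = +1 → QR.
(122/149) = -1 → non-residue.
Total quadratic residues among the 3: 2.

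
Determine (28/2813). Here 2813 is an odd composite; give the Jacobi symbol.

-1

Pull out 2^2: since 2813 ≡ 5 (mod 8), (2/2813) = -1, so (2/2813)^2 = +1.
Reciprocity: 7 ≡ 3 and 2813 ≡ 1 (mod 4), so (7/2813) = +(2813/7).
Reduce top mod 7: now compute (6/7).
Pull out 2: since 7 ≡ 7 (mod 8), (2/7) = +1.
Reciprocity: 3 ≡ 3 and 7 ≡ 3 (mod 4), so (3/7) = −(7/3).
Reduce top mod 3: now compute (1/3).
Reached (1/3) = 1. Collecting the sign flips along the way, the symbol is -1.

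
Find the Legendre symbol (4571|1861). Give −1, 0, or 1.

1

First reduce: 4571 ≡ 849 (mod 1861).
Reciprocity: 849 ≡ 1 and 1861 ≡ 1 (mod 4), so (849/1861) = +(1861/849).
Reduce top mod 849: now compute (163/849).
Reciprocity: 163 ≡ 3 and 849 ≡ 1 (mod 4), so (163/849) = +(849/163).
Reduce top mod 163: now compute (34/163).
Pull out 2: since 163 ≡ 3 (mod 8), (2/163) = -1.
Reciprocity: 17 ≡ 1 and 163 ≡ 3 (mod 4), so (17/163) = +(163/17).
Reduce top mod 17: now compute (10/17).
Pull out 2: since 17 ≡ 1 (mod 8), (2/17) = +1.
Reciprocity: 5 ≡ 1 and 17 ≡ 1 (mod 4), so (5/17) = +(17/5).
Reduce top mod 5: now compute (2/5).
Pull out 2: since 5 ≡ 5 (mod 8), (2/5) = -1.
Reached (1/5) = 1. Collecting the sign flips along the way, the symbol is +1.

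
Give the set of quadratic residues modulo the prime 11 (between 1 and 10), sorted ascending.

Square k = 1,…,5 (k and 11−k give the same square):
1²=1, 2²=4, 3²=9, 4²≡5, 5²≡3 (mod 11).
So the quadratic residues mod 11 are {1, 3, 4, 5, 9}.

1,3,4,5,9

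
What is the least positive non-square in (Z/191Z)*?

7

(2/191) = +1, so 2 is a residue.
(3/191) = +1, so 3 is a residue.
(4/191) = +1, so 4 is a residue.
(5/191) = +1, so 5 is a residue.
(6/191) = +1, so 6 is a residue.
(7/191) = −1, so 7 is the smallest positive non-residue mod 191.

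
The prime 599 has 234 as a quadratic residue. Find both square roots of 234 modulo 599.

75, 524

Since 599 ≡ 3 (mod 4), a square root of 234 is 234^((599+1)/4) = 234^150 mod 599.
Repeated squaring: 234^2≡247, 234^4≡510, 234^8≡134, 234^16≡585, 234^32≡196, 234^64≡80, 234^128≡410 (mod 599).
234^150 = 234^(128+16+4+2) ≡ 75 (mod 599).
Check: 75² = 5625 ≡ 234 (mod 599). The two roots are 75 and 524.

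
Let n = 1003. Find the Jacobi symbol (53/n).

Reciprocity: 53 ≡ 1 and 1003 ≡ 3 (mod 4), so (53/1003) = +(1003/53).
Reduce top mod 53: now compute (49/53).
Reciprocity: 49 ≡ 1 and 53 ≡ 1 (mod 4), so (49/53) = +(53/49).
Reduce top mod 49: now compute (4/49).
Pull out 2^2: since 49 ≡ 1 (mod 8), (2/49) = +1, so (2/49)^2 = +1.
Reached (1/49) = 1. Collecting the sign flips along the way, the symbol is +1.

1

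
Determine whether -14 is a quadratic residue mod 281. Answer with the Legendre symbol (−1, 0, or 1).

1

Euler's criterion: (-14/281) ≡ 267^140 (mod 281).
267^2 ≡ 196 (mod 281)
267^4 ≡ 200 (mod 281)
267^8 ≡ 98 (mod 281)
267^16 ≡ 50 (mod 281)
267^32 ≡ 252 (mod 281)
267^64 ≡ 279 (mod 281)
267^128 ≡ 4 (mod 281)
267^140 = 267^(128+8+4) ≡ 1 (mod 281).
Result is 1, so (-14/281) = 1.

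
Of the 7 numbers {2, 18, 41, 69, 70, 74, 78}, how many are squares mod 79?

(2/79) = +1 → QR.
(18/79) = +1 → QR.
(41/79) = -1 → non-residue.
(69/79) = -1 → non-residue.
(70/79) = -1 → non-residue.
(74/79) = -1 → non-residue.
(78/79) = -1 → non-residue.
Total quadratic residues among the 7: 2.

2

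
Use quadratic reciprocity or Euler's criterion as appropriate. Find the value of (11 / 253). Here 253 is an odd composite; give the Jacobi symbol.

0

Reciprocity: 11 ≡ 3 and 253 ≡ 1 (mod 4), so (11/253) = +(253/11).
Reduce top mod 11: now compute (0/11).
Top reduces to 0: gcd > 1, so the symbol is 0.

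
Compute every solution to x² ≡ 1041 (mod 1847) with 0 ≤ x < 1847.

213, 1634

Since 1847 ≡ 3 (mod 4), a square root of 1041 is 1041^((1847+1)/4) = 1041^462 mod 1847.
Repeated squaring: 1041^2≡1339, 1041^4≡1331, 1041^8≡288, 1041^16≡1676, 1041^32≡1536, 1041^64≡677, 1041^128≡273, 1041^256≡649 (mod 1847).
1041^462 = 1041^(256+128+64+8+4+2) ≡ 1634 (mod 1847).
Check: 1634² = 2669956 ≡ 1041 (mod 1847). The two roots are 213 and 1634.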